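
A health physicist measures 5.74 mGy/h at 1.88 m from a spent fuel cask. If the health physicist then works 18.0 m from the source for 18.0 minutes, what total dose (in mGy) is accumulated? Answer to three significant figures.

0.0188 mGy

Using I₁d₁² = I₂d₂², rate at 18.0 m:
(1.88/18.0)² = 0.01091, so 5.74 × 0.01091 = 0.06262 mGy/h.
Dose = rate × time = 0.06262 mGy/h × 0.3000 h = 0.01879 mGy.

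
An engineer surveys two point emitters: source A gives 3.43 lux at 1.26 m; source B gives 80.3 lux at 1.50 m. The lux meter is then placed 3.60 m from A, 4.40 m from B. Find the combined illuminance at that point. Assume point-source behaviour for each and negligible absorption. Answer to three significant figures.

9.75 lux

Each source contributes Iᵢ·(dᵢ/rᵢ)²; contributions add.
A: 3.43 × (1.26/3.60)² = 0.4202 lux
B: 80.3 × (1.50/4.40)² = 9.332 lux
Total = 0.4202 + 9.332 = 9.752 lux.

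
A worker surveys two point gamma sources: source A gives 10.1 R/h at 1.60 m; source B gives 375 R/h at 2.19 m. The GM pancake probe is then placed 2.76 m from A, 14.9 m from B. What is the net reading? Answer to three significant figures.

11.5 R/h

By superposition, sum each source's inverse-square contribution:
A: 10.1 × (1.60/2.76)² = 3.394 R/h
B: 375 × (2.19/14.9)² = 8.101 R/h
Total = 3.394 + 8.101 = 11.50 R/h.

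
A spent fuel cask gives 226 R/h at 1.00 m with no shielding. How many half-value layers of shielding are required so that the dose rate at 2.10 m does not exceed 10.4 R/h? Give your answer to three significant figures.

At 2.10 m, distance alone gives (1.00/2.10)² = 0.2268, so 226 × 0.2268 = 51.26 R/h.
Further attenuation needed: 51.26/10.4 = 4.929.
n = log₂(4.929) = 2.301 half-value layers.

2.30 half-value layers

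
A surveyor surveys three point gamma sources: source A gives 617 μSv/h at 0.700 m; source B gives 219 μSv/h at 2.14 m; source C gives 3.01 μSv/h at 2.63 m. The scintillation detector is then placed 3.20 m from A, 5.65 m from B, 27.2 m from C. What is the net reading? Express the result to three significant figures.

61.0 μSv/h

By superposition, sum each source's inverse-square contribution:
A: 617 × (0.700/3.20)² = 29.52 μSv/h
B: 219 × (2.14/5.65)² = 31.42 μSv/h
C: 3.01 × (2.63/27.2)² = 0.02814 μSv/h
Total = 29.52 + 31.42 + 0.02814 = 60.97 μSv/h.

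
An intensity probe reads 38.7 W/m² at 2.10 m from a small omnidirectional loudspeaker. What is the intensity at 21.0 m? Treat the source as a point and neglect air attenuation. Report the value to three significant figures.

0.387 W/m²

Since intensity falls as 1/r², the rate at 21.0 m is
38.7 × (2.10/21.0)² = 38.7 × 0.01000 = 0.3870 W/m².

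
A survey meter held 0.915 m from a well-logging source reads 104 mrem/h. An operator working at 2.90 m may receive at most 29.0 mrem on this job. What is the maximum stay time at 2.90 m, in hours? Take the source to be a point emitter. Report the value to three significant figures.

Using I₁d₁² = I₂d₂², rate at 2.90 m:
104 × (0.915/2.90)² = 104 × 0.09955 = 10.35 mrem/h.
Stay time = 29.0 mrem ÷ 10.35 mrem/h = 2.802 h.

2.80 h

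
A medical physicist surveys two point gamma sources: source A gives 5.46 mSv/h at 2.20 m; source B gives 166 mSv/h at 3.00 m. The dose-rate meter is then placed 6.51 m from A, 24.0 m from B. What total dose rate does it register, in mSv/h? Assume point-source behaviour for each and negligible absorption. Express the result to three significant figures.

Each source contributes Iᵢ·(dᵢ/rᵢ)²; contributions add.
A: 5.46 × (2.20/6.51)² = 0.6236 mSv/h
B: 166 × (3.00/24.0)² = 2.594 mSv/h
Total = 0.6236 + 2.594 = 3.218 mSv/h.

3.22 mSv/h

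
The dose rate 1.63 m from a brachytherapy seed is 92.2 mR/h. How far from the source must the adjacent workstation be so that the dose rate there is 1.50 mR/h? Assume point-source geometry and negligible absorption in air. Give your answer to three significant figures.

12.8 m

Since intensity falls as 1/r², d₂ = d₁·√(I₁/I₂).
I₁/I₂ = 92.2/1.50 = 61.47, so d₂ = 1.63 × √61.47 = 12.78 m.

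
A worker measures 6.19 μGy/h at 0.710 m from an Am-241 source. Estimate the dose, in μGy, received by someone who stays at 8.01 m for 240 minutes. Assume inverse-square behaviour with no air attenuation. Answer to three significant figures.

By the inverse-square law, rate at 8.01 m:
(0.710/8.01)² = 0.007857, so 6.19 × 0.007857 = 0.04863 μGy/h.
Dose = rate × time = 0.04863 μGy/h × 4.000 h = 0.1945 μGy.

0.195 μGy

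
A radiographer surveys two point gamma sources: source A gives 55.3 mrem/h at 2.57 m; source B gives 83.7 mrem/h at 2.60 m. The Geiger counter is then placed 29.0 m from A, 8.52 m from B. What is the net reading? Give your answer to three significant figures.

8.23 mrem/h

By superposition, sum each source's inverse-square contribution:
A: 55.3 × (2.57/29.0)² = 0.4343 mrem/h
B: 83.7 × (2.60/8.52)² = 7.795 mrem/h
Total = 0.4343 + 7.795 = 8.229 mrem/h.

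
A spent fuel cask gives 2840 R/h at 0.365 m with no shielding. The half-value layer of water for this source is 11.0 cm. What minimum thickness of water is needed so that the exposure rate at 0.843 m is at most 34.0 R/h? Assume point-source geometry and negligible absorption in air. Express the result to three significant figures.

At 0.843 m, distance alone gives (0.365/0.843)² = 0.1875, so 2840 × 0.1875 = 532.5 R/h.
Further attenuation needed: 532.5/34.0 = 15.66.
n = log₂(15.66) = 3.969 half-value layers.
Thickness = 3.969 × 11.0 cm = 43.66 cm.

43.7 cm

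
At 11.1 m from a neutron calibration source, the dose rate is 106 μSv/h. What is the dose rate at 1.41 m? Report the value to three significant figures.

Intensity scales as (d₁/d₂)², so the rate at 1.41 m is
(11.1/1.41)² = 61.97, so 106 × 61.97 = 6569 μSv/h.

6570 μSv/h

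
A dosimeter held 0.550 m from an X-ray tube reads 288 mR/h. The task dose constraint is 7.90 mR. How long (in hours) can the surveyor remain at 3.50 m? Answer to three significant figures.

1.11 h

By the inverse-square law, rate at 3.50 m:
288 × (0.550/3.50)² = 288 × 0.02469 = 7.111 mR/h.
Stay time = 7.90 mR ÷ 7.111 mR/h = 1.111 h.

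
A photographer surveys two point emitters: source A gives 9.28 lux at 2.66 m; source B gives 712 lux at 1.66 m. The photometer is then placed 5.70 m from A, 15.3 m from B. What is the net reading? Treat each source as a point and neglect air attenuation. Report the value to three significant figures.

10.4 lux

By superposition, sum each source's inverse-square contribution:
A: 9.28 × (2.66/5.70)² = 2.021 lux
B: 712 × (1.66/15.3)² = 8.381 lux
Total = 2.021 + 8.381 = 10.40 lux.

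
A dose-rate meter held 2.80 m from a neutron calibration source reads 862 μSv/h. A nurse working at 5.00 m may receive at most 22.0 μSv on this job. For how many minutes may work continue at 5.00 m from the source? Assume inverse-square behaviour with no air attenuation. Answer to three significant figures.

Using I₁d₁² = I₂d₂², rate at 5.00 m:
(2.80/5.00)² = 0.3136, so 862 × 0.3136 = 270.3 μSv/h.
Stay time = 22.0 μSv ÷ 270.3 μSv/h = 0.08139 h = 4.883 min.

4.88 min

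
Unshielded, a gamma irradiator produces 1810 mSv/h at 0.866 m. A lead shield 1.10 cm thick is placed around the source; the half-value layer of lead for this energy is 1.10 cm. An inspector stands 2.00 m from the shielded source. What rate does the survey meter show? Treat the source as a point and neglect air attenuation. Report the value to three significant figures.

Distance alone: 1810 × (0.866/2.00)² = 1810 × 0.1875 = 339.4 mSv/h.
Shield: 1.10/1.10 = 1.000 half-value layers → attenuation 2^(−1.000) = 0.5000.
Combined: 339.4 × 0.5000 = 169.7 mSv/h.

170 mSv/h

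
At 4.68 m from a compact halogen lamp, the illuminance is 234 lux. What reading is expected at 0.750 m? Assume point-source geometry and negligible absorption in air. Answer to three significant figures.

Intensity scales as (d₁/d₂)², so the rate at 0.750 m is
(4.68/0.750)² = 38.94, so 234 × 38.94 = 9112 lux.

9110 lux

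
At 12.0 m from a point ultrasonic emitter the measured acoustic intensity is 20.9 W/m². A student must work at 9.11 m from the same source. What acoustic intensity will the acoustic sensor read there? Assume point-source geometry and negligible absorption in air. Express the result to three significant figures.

By the inverse-square law, scaling from 12.0 m to 9.11 m:
20.9 × (12.0/9.11)² = 20.9 × 1.735 = 36.26 W/m².

36.3 W/m²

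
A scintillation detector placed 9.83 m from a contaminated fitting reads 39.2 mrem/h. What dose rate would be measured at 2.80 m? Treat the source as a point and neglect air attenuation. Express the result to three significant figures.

483 mrem/h

Applying the 1/r² law, scaling from 9.83 m to 2.80 m:
39.2 × (9.83/2.80)² = 39.2 × 12.33 = 483.3 mrem/h.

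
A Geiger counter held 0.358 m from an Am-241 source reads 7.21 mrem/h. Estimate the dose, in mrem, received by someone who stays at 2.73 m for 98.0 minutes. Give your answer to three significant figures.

0.203 mrem

Using I₁d₁² = I₂d₂², rate at 2.73 m:
(0.358/2.73)² = 0.01720, so 7.21 × 0.01720 = 0.1240 mrem/h.
Dose = rate × time = 0.1240 mrem/h × 1.633 h = 0.2025 mrem.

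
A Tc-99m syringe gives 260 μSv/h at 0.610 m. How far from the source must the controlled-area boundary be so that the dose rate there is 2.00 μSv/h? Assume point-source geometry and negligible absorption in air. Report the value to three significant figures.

By the inverse-square law, d₂ = d₁·√(I₁/I₂).
I₁/I₂ = 260/2.00 = 130.0, so d₂ = 0.610 × √130.0 = 6.955 m.

6.96 m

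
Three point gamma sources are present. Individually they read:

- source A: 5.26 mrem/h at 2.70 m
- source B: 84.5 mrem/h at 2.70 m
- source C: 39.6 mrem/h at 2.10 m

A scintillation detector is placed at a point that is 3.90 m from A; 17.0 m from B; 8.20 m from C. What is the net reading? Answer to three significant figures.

7.25 mrem/h

Each source contributes Iᵢ·(dᵢ/rᵢ)²; contributions add.
A: 5.26 × (2.70/3.90)² = 2.521 mrem/h
B: 84.5 × (2.70/17.0)² = 2.132 mrem/h
C: 39.6 × (2.10/8.20)² = 2.597 mrem/h
Total = 2.521 + 2.132 + 2.597 = 7.250 mrem/h.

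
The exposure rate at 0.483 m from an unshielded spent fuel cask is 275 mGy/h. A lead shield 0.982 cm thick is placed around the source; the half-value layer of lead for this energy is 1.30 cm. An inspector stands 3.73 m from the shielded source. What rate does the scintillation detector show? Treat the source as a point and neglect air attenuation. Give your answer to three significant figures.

Distance alone: (0.483/3.73)² = 0.01677, so 275 × 0.01677 = 4.612 mGy/h.
Shield: 0.982/1.30 = 0.7554 half-value layers → attenuation 2^(−0.7554) = 0.5924.
Combined: 4.612 × 0.5924 = 2.732 mGy/h.

2.73 mGy/h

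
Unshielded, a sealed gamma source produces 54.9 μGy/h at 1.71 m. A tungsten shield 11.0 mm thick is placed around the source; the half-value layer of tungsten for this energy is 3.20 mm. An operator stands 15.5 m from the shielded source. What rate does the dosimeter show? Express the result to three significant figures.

Distance alone: 54.9 × (1.71/15.5)² = 54.9 × 0.01217 = 0.6681 μGy/h.
Shield: 11.0/3.20 = 3.438 half-value layers → attenuation 2^(−3.438) = 0.09227.
Combined: 0.6681 × 0.09227 = 0.06165 μGy/h.

0.0617 μGy/h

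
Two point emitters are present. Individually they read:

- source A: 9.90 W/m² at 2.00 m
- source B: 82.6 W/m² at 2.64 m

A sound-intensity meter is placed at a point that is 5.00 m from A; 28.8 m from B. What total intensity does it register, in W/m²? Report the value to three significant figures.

By superposition, sum each source's inverse-square contribution:
A: 9.90 × (2.00/5.00)² = 1.584 W/m²
B: 82.6 × (2.64/28.8)² = 0.6941 W/m²
Total = 1.584 + 0.6941 = 2.278 W/m².

2.28 W/m²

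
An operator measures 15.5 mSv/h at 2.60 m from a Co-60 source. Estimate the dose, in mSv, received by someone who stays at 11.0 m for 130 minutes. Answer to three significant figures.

Intensity scales as (d₁/d₂)², so rate at 11.0 m:
(2.60/11.0)² = 0.05587, so 15.5 × 0.05587 = 0.8660 mSv/h.
Dose = rate × time = 0.8660 mSv/h × 2.167 h = 1.877 mSv.

1.88 mSv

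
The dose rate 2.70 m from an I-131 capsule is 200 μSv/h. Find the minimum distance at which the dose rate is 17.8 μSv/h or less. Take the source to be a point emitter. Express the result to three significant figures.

Applying the 1/r² law, d₂ = d₁·√(I₁/I₂).
I₁/I₂ = 200/17.8 = 11.24, so d₂ = 2.70 × √11.24 = 9.052 m.

9.05 m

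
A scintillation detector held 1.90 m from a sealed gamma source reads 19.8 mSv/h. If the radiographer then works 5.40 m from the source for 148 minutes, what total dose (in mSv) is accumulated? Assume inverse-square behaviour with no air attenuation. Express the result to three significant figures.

6.05 mSv

Applying the 1/r² law, rate at 5.40 m:
(1.90/5.40)² = 0.1238, so 19.8 × 0.1238 = 2.451 mSv/h.
Dose = rate × time = 2.451 mSv/h × 2.467 h = 6.047 mSv.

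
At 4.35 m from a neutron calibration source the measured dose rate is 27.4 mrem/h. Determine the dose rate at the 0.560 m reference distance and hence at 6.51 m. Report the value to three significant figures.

1650 mrem/h; 12.2 mrem/h

Applying the 1/r² law,
At 0.560 m: (4.35/0.560)² = 60.34, so 27.4 × 60.34 = 1653 mrem/h
At 6.51 m: 1653 × (0.560/6.51)² = 1653 × 0.007400 = 12.23 mrem/h.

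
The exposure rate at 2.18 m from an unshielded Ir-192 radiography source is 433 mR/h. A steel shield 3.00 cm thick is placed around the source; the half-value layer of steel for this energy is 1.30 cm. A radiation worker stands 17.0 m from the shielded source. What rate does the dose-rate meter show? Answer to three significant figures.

Distance alone: 433 × (2.18/17.0)² = 433 × 0.01644 = 7.119 mR/h.
Shield: 3.00/1.30 = 2.308 half-value layers → attenuation 2^(−2.308) = 0.2019.
Combined: 7.119 × 0.2019 = 1.437 mR/h.

1.44 mR/h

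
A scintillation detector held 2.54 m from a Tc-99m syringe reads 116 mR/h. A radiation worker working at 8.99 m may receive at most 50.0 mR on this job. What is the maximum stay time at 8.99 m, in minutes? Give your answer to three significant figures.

324 min

Applying the 1/r² law, rate at 8.99 m:
(2.54/8.99)² = 0.07983, so 116 × 0.07983 = 9.260 mR/h.
Stay time = 50.0 mR ÷ 9.260 mR/h = 5.400 h = 324.0 min.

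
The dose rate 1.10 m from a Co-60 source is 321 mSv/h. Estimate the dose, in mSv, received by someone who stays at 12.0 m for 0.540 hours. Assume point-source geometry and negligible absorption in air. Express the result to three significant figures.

Intensity scales as (d₁/d₂)², so rate at 12.0 m:
(1.10/12.0)² = 0.008403, so 321 × 0.008403 = 2.697 mSv/h.
Dose = rate × time = 2.697 mSv/h × 0.5400 h = 1.456 mSv.

1.46 mSv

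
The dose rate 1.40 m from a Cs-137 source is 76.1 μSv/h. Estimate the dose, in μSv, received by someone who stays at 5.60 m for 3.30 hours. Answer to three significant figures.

15.7 μSv

Intensity scales as (d₁/d₂)², so rate at 5.60 m:
76.1 × (1.40/5.60)² = 76.1 × 0.06250 = 4.756 μSv/h.
Dose = rate × time = 4.756 μSv/h × 3.300 h = 15.69 μSv.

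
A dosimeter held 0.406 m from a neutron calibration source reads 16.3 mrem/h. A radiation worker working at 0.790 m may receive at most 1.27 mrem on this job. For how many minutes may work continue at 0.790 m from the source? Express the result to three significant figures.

Since intensity falls as 1/r², rate at 0.790 m:
16.3 × (0.406/0.790)² = 16.3 × 0.2641 = 4.305 mrem/h.
Stay time = 1.27 mrem ÷ 4.305 mrem/h = 0.2950 h = 17.70 min.

17.7 min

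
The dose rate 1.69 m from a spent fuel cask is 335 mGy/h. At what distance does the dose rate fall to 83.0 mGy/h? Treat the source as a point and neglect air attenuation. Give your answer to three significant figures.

By the inverse-square law, d₂ = d₁·√(I₁/I₂).
I₁/I₂ = 335/83.0 = 4.036, so d₂ = 1.69 × √4.036 = 3.395 m.

3.40 m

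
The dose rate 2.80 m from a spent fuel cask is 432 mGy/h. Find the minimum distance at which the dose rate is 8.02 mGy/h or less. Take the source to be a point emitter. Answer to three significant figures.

20.6 m

Since intensity falls as 1/r², d₂ = d₁·√(I₁/I₂).
I₁/I₂ = 432/8.02 = 53.87, so d₂ = 2.80 × √53.87 = 20.55 m.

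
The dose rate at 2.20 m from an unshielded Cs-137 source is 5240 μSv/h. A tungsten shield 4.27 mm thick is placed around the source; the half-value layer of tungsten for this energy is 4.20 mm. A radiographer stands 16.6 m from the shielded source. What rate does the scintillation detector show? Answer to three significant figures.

45.5 μSv/h

Distance alone: (2.20/16.6)² = 0.01756, so 5240 × 0.01756 = 92.01 μSv/h.
Shield: 4.27/4.20 = 1.017 half-value layers → attenuation 2^(−1.017) = 0.4941.
Combined: 92.01 × 0.4941 = 45.46 μSv/h.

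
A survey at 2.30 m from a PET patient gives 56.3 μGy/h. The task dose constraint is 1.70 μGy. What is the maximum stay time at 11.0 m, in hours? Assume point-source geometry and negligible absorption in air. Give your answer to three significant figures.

Since intensity falls as 1/r², rate at 11.0 m:
56.3 × (2.30/11.0)² = 56.3 × 0.04372 = 2.461 μGy/h.
Stay time = 1.70 μGy ÷ 2.461 μGy/h = 0.6908 h.

0.691 h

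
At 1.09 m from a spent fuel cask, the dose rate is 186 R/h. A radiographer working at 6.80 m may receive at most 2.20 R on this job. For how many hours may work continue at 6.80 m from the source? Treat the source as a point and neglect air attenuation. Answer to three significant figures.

By the inverse-square law, rate at 6.80 m:
(1.09/6.80)² = 0.02569, so 186 × 0.02569 = 4.778 R/h.
Stay time = 2.20 R ÷ 4.778 R/h = 0.4604 h.

0.460 h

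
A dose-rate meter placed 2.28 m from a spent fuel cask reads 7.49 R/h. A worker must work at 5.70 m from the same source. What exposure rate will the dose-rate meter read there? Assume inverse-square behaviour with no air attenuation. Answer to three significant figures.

Applying the 1/r² law, scaling from 2.28 m to 5.70 m:
7.49 × (2.28/5.70)² = 7.49 × 0.1600 = 1.198 R/h.

1.20 R/h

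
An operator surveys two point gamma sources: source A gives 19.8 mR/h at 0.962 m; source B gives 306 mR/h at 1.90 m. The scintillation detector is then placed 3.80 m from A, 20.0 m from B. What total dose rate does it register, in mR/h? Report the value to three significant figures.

4.03 mR/h

By superposition, sum each source's inverse-square contribution:
A: 19.8 × (0.962/3.80)² = 1.269 mR/h
B: 306 × (1.90/20.0)² = 2.762 mR/h
Total = 1.269 + 2.762 = 4.031 mR/h.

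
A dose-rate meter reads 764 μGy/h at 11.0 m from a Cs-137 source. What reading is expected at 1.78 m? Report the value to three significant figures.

29200 μGy/h

Using I₁d₁² = I₂d₂², the rate at 1.78 m is
(11.0/1.78)² = 38.19, so 764 × 38.19 = 29180 μGy/h.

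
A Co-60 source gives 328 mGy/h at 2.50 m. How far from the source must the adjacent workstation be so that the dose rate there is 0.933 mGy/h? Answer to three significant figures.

Intensity scales as (d₁/d₂)², so d₂ = d₁·√(I₁/I₂).
I₁/I₂ = 328/0.933 = 351.6, so d₂ = 2.50 × √351.6 = 46.88 m.

46.9 m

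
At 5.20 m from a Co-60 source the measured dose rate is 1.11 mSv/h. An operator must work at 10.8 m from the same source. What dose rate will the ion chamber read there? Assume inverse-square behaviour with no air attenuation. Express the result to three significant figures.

Intensity scales as (d₁/d₂)², so scaling from 5.20 m to 10.8 m:
(5.20/10.8)² = 0.2318, so 1.11 × 0.2318 = 0.2573 mSv/h.

0.257 mSv/h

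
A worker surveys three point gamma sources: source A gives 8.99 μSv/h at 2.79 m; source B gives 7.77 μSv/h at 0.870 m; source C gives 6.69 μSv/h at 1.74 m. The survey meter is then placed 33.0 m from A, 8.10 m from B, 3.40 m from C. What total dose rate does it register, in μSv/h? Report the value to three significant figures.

By superposition, sum each source's inverse-square contribution:
A: 8.99 × (2.79/33.0)² = 0.06426 μSv/h
B: 7.77 × (0.870/8.10)² = 0.08964 μSv/h
C: 6.69 × (1.74/3.40)² = 1.752 μSv/h
Total = 0.06426 + 0.08964 + 1.752 = 1.906 μSv/h.

1.91 μSv/h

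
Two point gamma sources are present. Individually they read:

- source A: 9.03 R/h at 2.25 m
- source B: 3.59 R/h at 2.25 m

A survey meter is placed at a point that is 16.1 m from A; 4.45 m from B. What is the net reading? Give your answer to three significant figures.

By superposition, sum each source's inverse-square contribution:
A: 9.03 × (2.25/16.1)² = 0.1764 R/h
B: 3.59 × (2.25/4.45)² = 0.9178 R/h
Total = 0.1764 + 0.9178 = 1.094 R/h.

1.09 R/h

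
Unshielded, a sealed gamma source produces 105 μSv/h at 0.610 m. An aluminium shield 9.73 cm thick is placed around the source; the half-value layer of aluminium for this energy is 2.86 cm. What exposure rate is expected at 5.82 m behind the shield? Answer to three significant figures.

Distance alone: 105 × (0.610/5.82)² = 105 × 0.01099 = 1.154 μSv/h.
Shield: 9.73/2.86 = 3.402 half-value layers → attenuation 2^(−3.402) = 0.09460.
Combined: 1.154 × 0.09460 = 0.1092 μSv/h.

0.109 μSv/h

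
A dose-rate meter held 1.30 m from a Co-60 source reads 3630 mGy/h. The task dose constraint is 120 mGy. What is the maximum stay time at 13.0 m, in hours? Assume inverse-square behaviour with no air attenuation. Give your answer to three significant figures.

Using I₁d₁² = I₂d₂², rate at 13.0 m:
3630 × (1.30/13.0)² = 3630 × 0.01000 = 36.30 mGy/h.
Stay time = 120 mGy ÷ 36.30 mGy/h = 3.306 h.

3.31 h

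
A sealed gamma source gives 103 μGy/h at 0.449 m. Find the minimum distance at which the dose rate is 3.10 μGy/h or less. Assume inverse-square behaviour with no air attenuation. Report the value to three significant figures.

Intensity scales as (d₁/d₂)², so d₂ = d₁·√(I₁/I₂).
I₁/I₂ = 103/3.10 = 33.23, so d₂ = 0.449 × √33.23 = 2.588 m.

2.59 m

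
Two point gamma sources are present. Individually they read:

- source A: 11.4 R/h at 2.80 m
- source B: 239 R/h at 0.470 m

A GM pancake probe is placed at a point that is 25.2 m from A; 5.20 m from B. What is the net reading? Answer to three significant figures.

Each source contributes Iᵢ·(dᵢ/rᵢ)²; contributions add.
A: 11.4 × (2.80/25.2)² = 0.1407 R/h
B: 239 × (0.470/5.20)² = 1.952 R/h
Total = 0.1407 + 1.952 = 2.093 R/h.

2.09 R/h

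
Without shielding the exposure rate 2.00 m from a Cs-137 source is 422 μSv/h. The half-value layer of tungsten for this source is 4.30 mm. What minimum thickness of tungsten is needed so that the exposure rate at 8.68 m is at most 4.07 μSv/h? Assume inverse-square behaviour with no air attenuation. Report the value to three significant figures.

10.6 mm

At 8.68 m, distance alone gives 422 × (2.00/8.68)² = 422 × 0.05309 = 22.40 μSv/h.
Further attenuation needed: 22.40/4.07 = 5.504.
n = log₂(5.504) = 2.460 half-value layers.
Thickness = 2.460 × 4.30 mm = 10.58 mm.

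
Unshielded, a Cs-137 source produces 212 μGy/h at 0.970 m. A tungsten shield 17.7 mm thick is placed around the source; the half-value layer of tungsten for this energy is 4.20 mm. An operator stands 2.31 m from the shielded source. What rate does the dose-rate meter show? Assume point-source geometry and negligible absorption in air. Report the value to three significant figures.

2.01 μGy/h

Distance alone: (0.970/2.31)² = 0.1763, so 212 × 0.1763 = 37.38 μGy/h.
Shield: 17.7/4.20 = 4.214 half-value layers → attenuation 2^(−4.214) = 0.05388.
Combined: 37.38 × 0.05388 = 2.014 μGy/h.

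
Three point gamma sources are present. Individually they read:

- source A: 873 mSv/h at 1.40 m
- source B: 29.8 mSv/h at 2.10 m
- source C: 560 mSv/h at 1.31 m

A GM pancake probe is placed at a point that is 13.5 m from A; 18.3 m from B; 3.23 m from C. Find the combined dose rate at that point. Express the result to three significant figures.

Each source contributes Iᵢ·(dᵢ/rᵢ)²; contributions add.
A: 873 × (1.40/13.5)² = 9.389 mSv/h
B: 29.8 × (2.10/18.3)² = 0.3924 mSv/h
C: 560 × (1.31/3.23)² = 92.11 mSv/h
Total = 9.389 + 0.3924 + 92.11 = 101.9 mSv/h.

102 mSv/h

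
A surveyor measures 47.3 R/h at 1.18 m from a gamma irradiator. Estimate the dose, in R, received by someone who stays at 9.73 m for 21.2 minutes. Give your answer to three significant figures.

Intensity scales as (d₁/d₂)², so rate at 9.73 m:
(1.18/9.73)² = 0.01471, so 47.3 × 0.01471 = 0.6958 R/h.
Dose = rate × time = 0.6958 R/h × 0.3533 h = 0.2458 R.

0.246 R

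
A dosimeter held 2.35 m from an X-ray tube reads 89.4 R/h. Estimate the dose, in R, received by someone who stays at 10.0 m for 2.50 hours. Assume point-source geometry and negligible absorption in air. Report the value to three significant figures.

12.3 R

By the inverse-square law, rate at 10.0 m:
89.4 × (2.35/10.0)² = 89.4 × 0.05523 = 4.938 R/h.
Dose = rate × time = 4.938 R/h × 2.500 h = 12.34 R.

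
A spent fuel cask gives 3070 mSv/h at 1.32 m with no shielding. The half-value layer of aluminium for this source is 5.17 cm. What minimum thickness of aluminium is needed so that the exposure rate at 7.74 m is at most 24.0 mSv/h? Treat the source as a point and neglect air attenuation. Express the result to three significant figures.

9.80 cm

At 7.74 m, distance alone gives (1.32/7.74)² = 0.02908, so 3070 × 0.02908 = 89.28 mSv/h.
Further attenuation needed: 89.28/24.0 = 3.720.
n = log₂(3.720) = 1.895 half-value layers.
Thickness = 1.895 × 5.17 cm = 9.797 cm.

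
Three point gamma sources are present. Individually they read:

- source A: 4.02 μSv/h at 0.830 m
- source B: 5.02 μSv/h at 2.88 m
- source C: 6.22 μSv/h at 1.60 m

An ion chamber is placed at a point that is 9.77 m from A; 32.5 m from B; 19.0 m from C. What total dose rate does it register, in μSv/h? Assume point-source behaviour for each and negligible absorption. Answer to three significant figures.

0.113 μSv/h

Each source contributes Iᵢ·(dᵢ/rᵢ)²; contributions add.
A: 4.02 × (0.830/9.77)² = 0.02901 μSv/h
B: 5.02 × (2.88/32.5)² = 0.03942 μSv/h
C: 6.22 × (1.60/19.0)² = 0.04411 μSv/h
Total = 0.02901 + 0.03942 + 0.04411 = 0.1125 μSv/h.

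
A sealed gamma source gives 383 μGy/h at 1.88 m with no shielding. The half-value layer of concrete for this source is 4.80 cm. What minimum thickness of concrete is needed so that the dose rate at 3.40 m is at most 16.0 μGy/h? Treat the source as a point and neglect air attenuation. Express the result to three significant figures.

At 3.40 m, distance alone gives (1.88/3.40)² = 0.3057, so 383 × 0.3057 = 117.1 μGy/h.
Further attenuation needed: 117.1/16.0 = 7.319.
n = log₂(7.319) = 2.872 half-value layers.
Thickness = 2.872 × 4.80 cm = 13.79 cm.

13.8 cm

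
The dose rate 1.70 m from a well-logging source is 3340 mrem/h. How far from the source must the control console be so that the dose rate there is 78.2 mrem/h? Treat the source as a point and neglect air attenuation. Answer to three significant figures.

11.1 m

Applying the 1/r² law, d₂ = d₁·√(I₁/I₂).
I₁/I₂ = 3340/78.2 = 42.71, so d₂ = 1.70 × √42.71 = 11.11 m.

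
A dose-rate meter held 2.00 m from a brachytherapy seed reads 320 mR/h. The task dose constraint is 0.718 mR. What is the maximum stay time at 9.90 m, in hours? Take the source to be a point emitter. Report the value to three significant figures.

Applying the 1/r² law, rate at 9.90 m:
320 × (2.00/9.90)² = 320 × 0.04081 = 13.06 mR/h.
Stay time = 0.718 mR ÷ 13.06 mR/h = 0.05498 h.

0.0550 h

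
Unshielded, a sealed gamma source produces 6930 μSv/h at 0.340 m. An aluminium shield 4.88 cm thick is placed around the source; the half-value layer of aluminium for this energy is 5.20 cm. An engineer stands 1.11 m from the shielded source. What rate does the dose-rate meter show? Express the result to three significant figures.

Distance alone: (0.340/1.11)² = 0.09382, so 6930 × 0.09382 = 650.2 μSv/h.
Shield: 4.88/5.20 = 0.9385 half-value layers → attenuation 2^(−0.9385) = 0.5218.
Combined: 650.2 × 0.5218 = 339.3 μSv/h.

339 μSv/h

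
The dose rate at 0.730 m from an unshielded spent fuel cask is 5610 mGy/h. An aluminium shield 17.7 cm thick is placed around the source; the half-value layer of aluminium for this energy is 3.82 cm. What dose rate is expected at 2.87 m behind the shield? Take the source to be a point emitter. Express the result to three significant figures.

Distance alone: 5610 × (0.730/2.87)² = 5610 × 0.06470 = 363.0 mGy/h.
Shield: 17.7/3.82 = 4.634 half-value layers → attenuation 2^(−4.634) = 0.04027.
Combined: 363.0 × 0.04027 = 14.62 mGy/h.

14.6 mGy/h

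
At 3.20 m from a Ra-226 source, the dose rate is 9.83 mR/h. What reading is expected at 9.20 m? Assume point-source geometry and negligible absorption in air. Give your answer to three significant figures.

1.19 mR/h

Since intensity falls as 1/r², the rate at 9.20 m is
(3.20/9.20)² = 0.1210, so 9.83 × 0.1210 = 1.189 mR/h.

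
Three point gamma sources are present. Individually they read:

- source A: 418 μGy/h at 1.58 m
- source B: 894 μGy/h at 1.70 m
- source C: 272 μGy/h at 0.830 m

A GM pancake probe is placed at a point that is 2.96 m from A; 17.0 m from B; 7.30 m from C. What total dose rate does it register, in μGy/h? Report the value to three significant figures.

By superposition, sum each source's inverse-square contribution:
A: 418 × (1.58/2.96)² = 119.1 μGy/h
B: 894 × (1.70/17.0)² = 8.940 μGy/h
C: 272 × (0.830/7.30)² = 3.516 μGy/h
Total = 119.1 + 8.940 + 3.516 = 131.6 μGy/h.

132 μGy/h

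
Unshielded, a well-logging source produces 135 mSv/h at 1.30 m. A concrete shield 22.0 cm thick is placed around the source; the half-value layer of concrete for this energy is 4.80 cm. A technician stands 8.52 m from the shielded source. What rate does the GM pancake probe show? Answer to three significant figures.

0.131 mSv/h

Distance alone: (1.30/8.52)² = 0.02328, so 135 × 0.02328 = 3.143 mSv/h.
Shield: 22.0/4.80 = 4.583 half-value layers → attenuation 2^(−4.583) = 0.04172.
Combined: 3.143 × 0.04172 = 0.1311 mSv/h.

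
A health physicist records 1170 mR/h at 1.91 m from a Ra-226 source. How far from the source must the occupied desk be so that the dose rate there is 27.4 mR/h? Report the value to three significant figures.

12.5 m

Since intensity falls as 1/r², d₂ = d₁·√(I₁/I₂).
I₁/I₂ = 1170/27.4 = 42.70, so d₂ = 1.91 × √42.70 = 12.48 m.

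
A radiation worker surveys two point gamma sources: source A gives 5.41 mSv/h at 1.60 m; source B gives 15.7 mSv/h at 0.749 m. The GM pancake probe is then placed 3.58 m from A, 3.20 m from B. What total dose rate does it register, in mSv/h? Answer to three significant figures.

1.94 mSv/h

By superposition, sum each source's inverse-square contribution:
A: 5.41 × (1.60/3.58)² = 1.081 mSv/h
B: 15.7 × (0.749/3.20)² = 0.8601 mSv/h
Total = 1.081 + 0.8601 = 1.941 mSv/h.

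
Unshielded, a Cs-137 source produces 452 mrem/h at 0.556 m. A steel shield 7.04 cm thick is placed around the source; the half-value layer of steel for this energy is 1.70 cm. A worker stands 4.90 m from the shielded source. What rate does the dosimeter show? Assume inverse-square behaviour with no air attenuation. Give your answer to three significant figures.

0.330 mrem/h

Distance alone: (0.556/4.90)² = 0.01288, so 452 × 0.01288 = 5.822 mrem/h.
Shield: 7.04/1.70 = 4.141 half-value layers → attenuation 2^(−4.141) = 0.05668.
Combined: 5.822 × 0.05668 = 0.3300 mrem/h.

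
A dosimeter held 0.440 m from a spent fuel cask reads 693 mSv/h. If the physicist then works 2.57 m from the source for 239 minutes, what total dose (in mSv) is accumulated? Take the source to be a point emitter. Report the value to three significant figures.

80.9 mSv

Intensity scales as (d₁/d₂)², so rate at 2.57 m:
(0.440/2.57)² = 0.02931, so 693 × 0.02931 = 20.31 mSv/h.
Dose = rate × time = 20.31 mSv/h × 3.983 h = 80.89 mSv.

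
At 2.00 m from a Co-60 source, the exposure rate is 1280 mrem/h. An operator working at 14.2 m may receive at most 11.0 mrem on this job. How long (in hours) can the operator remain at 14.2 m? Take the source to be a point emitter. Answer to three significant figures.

0.433 h

Since intensity falls as 1/r², rate at 14.2 m:
(2.00/14.2)² = 0.01984, so 1280 × 0.01984 = 25.40 mrem/h.
Stay time = 11.0 mrem ÷ 25.40 mrem/h = 0.4331 h.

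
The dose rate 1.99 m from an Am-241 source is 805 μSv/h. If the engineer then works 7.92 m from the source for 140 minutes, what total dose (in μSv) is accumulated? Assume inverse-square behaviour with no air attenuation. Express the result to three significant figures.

Intensity scales as (d₁/d₂)², so rate at 7.92 m:
805 × (1.99/7.92)² = 805 × 0.06313 = 50.82 μSv/h.
Dose = rate × time = 50.82 μSv/h × 2.333 h = 118.6 μSv.

119 μSv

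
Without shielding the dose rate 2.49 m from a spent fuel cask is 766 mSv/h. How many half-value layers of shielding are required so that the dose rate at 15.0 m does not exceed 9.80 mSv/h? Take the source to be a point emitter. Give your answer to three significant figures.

1.11 half-value layers

At 15.0 m, distance alone gives 766 × (2.49/15.0)² = 766 × 0.02756 = 21.11 mSv/h.
Further attenuation needed: 21.11/9.80 = 2.154.
n = log₂(2.154) = 1.107 half-value layers.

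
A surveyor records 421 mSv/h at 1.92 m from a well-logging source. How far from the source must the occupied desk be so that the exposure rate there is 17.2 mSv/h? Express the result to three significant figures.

Intensity scales as (d₁/d₂)², so d₂ = d₁·√(I₁/I₂).
I₁/I₂ = 421/17.2 = 24.48, so d₂ = 1.92 × √24.48 = 9.500 m.

9.50 m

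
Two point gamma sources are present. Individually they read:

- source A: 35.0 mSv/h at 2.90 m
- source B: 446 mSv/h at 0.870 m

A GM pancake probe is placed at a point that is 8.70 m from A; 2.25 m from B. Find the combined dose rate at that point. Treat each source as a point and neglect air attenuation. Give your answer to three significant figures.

70.6 mSv/h

Each source contributes Iᵢ·(dᵢ/rᵢ)²; contributions add.
A: 35.0 × (2.90/8.70)² = 3.889 mSv/h
B: 446 × (0.870/2.25)² = 66.68 mSv/h
Total = 3.889 + 66.68 = 70.57 mSv/h.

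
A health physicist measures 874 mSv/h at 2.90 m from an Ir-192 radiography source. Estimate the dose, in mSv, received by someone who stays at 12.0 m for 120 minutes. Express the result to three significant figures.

Since intensity falls as 1/r², rate at 12.0 m:
874 × (2.90/12.0)² = 874 × 0.05840 = 51.04 mSv/h.
Dose = rate × time = 51.04 mSv/h × 2.000 h = 102.1 mSv.

102 mSv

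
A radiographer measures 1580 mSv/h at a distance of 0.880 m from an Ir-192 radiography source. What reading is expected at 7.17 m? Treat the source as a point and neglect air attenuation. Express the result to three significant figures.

23.8 mSv/h

By the inverse-square law, the rate at 7.17 m is
1580 × (0.880/7.17)² = 1580 × 0.01506 = 23.79 mSv/h.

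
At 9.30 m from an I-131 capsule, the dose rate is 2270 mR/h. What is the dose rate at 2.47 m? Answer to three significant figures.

32200 mR/h

By the inverse-square law, the rate at 2.47 m is
2270 × (9.30/2.47)² = 2270 × 14.18 = 32190 mR/h.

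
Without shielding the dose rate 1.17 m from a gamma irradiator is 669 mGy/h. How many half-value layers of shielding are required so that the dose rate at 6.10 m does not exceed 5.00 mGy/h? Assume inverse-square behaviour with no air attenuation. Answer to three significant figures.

2.30 half-value layers

At 6.10 m, distance alone gives (1.17/6.10)² = 0.03679, so 669 × 0.03679 = 24.61 mGy/h.
Further attenuation needed: 24.61/5.00 = 4.922.
n = log₂(4.922) = 2.299 half-value layers.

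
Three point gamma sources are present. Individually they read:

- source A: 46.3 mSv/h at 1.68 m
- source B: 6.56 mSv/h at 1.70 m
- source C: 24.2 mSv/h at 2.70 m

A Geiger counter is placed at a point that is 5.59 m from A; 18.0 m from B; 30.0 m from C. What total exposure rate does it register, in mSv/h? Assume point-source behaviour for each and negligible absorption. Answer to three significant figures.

4.44 mSv/h

By superposition, sum each source's inverse-square contribution:
A: 46.3 × (1.68/5.59)² = 4.182 mSv/h
B: 6.56 × (1.70/18.0)² = 0.05851 mSv/h
C: 24.2 × (2.70/30.0)² = 0.1960 mSv/h
Total = 4.182 + 0.05851 + 0.1960 = 4.437 mSv/h.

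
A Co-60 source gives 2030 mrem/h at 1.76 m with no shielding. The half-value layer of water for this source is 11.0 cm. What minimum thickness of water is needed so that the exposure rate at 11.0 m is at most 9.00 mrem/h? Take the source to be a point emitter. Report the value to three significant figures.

At 11.0 m, distance alone gives (1.76/11.0)² = 0.02560, so 2030 × 0.02560 = 51.97 mrem/h.
Further attenuation needed: 51.97/9.00 = 5.774.
n = log₂(5.774) = 2.530 half-value layers.
Thickness = 2.530 × 11.0 cm = 27.83 cm.

27.8 cm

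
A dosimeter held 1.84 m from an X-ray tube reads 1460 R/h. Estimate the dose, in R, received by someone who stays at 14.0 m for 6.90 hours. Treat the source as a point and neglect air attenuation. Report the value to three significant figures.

174 R

Using I₁d₁² = I₂d₂², rate at 14.0 m:
(1.84/14.0)² = 0.01727, so 1460 × 0.01727 = 25.21 R/h.
Dose = rate × time = 25.21 R/h × 6.900 h = 173.9 R.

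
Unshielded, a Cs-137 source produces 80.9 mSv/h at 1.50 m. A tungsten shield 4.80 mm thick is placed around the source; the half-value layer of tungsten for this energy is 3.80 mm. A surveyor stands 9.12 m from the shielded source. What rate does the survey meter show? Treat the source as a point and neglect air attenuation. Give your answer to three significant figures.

0.912 mSv/h

Distance alone: (1.50/9.12)² = 0.02705, so 80.9 × 0.02705 = 2.188 mSv/h.
Shield: 4.80/3.80 = 1.263 half-value layers → attenuation 2^(−1.263) = 0.4167.
Combined: 2.188 × 0.4167 = 0.9117 mSv/h.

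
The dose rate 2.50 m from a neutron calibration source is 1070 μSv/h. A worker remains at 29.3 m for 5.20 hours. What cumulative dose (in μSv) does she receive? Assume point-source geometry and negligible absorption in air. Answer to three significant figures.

40.5 μSv

Using I₁d₁² = I₂d₂², rate at 29.3 m:
(2.50/29.3)² = 0.007280, so 1070 × 0.007280 = 7.790 μSv/h.
Dose = rate × time = 7.790 μSv/h × 5.200 h = 40.51 μSv.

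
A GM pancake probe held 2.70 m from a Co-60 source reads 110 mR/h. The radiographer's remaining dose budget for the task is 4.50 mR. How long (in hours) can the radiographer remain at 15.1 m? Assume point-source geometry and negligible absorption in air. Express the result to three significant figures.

1.28 h

Since intensity falls as 1/r², rate at 15.1 m:
(2.70/15.1)² = 0.03197, so 110 × 0.03197 = 3.517 mR/h.
Stay time = 4.50 mR ÷ 3.517 mR/h = 1.279 h.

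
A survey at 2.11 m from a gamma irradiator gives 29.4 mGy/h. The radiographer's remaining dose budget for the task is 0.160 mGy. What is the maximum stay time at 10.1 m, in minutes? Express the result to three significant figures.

Applying the 1/r² law, rate at 10.1 m:
(2.11/10.1)² = 0.04364, so 29.4 × 0.04364 = 1.283 mGy/h.
Stay time = 0.160 mGy ÷ 1.283 mGy/h = 0.1247 h = 7.482 min.

7.48 min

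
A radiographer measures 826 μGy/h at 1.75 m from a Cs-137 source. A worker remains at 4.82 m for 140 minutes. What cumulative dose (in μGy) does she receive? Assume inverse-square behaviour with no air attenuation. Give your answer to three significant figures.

By the inverse-square law, rate at 4.82 m:
826 × (1.75/4.82)² = 826 × 0.1318 = 108.9 μGy/h.
Dose = rate × time = 108.9 μGy/h × 2.333 h = 254.1 μGy.

254 μGy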